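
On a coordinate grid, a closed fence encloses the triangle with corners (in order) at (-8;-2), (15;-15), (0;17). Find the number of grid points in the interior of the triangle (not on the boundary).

270

By the shoelace formula, twice the signed area is |((-8)·(-15) − 15·(-2)) + (15·17 − 0·(-15)) + (0·(-2) − (-8)·17)| = 541, so the area is 270.5.
Summing gcd(|Δx|,|Δy|) over the edges gives the boundary count: gcd(23,13) + gcd(15,32) + gcd(8,19) = 1+1+1 = 3.
Pick's theorem gives I = A − B/2 + 1 = 270.5 − 3/2 + 1 = 270.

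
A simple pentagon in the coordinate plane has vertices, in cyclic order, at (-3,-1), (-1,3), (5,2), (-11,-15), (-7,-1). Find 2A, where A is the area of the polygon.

Using the shoelace formula, 2A = |((-3)·3 − (-1)·(-1)) + ((-1)·2 − 5·3) + (5·(-15) − (-11)·2) + ((-11)·(-1) − (-7)·(-15)) + ((-7)·(-1) − (-3)·(-1))| = 170, so the area is 85.

170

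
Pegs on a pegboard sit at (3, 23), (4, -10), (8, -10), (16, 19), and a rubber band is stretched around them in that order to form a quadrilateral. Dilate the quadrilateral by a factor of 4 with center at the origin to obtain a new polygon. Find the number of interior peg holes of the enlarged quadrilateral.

Using the shoelace formula, 2A = |(3·(-10) − 4·23) + (4·(-10) − 8·(-10)) + (8·19 − 16·(-10)) + (16·23 − 3·19)| = 541, so the area is 270.5.
Along each edge there are gcd(|Δx|,|Δy|)+1 lattice points, so counting each shared vertex once the boundary has gcd(1,33) + gcd(4,0) + gcd(8,29) + gcd(13,4) = 1+4+1+1 = 7.
Scaling by 4 multiplies the area by 4² = 16 (so the new area is 4328) and multiplies the boundary lattice-point count by 4, giving 28.
By Pick's theorem, the interior count of the dilated polygon is 4328 − 28/2 + 1 = 4315.

4315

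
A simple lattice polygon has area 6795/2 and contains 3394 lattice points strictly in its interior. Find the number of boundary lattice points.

Pick's theorem gives A = I + B/2 − 1, so B = 2(A − I + 1) = 2(6795/2 − 3394 + 1) = 9.

9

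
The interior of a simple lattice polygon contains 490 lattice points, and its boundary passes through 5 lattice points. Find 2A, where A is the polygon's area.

Pick's theorem states A = I + B/2 − 1, so A = 490 + 5/2 − 1 = 983/2.
Hence 2A = 983.

983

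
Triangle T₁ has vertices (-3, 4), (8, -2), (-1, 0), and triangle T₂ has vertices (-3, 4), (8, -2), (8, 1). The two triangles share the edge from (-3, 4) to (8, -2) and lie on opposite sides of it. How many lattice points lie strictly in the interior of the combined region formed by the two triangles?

The union is the simple quadrilateral with vertices (-3, 4), (-1, 0), (8, -2), (8, 1) in order.
The shoelace formula gives twice the area as |[(-3)·0 − (-1)·4] + [(-1)·(-2) − 8·0] + [8·1 − 8·(-2)] + [8·4 − (-3)·1]| = 65, so the area is 65/2.
Along each edge there are gcd(|Δx|,|Δy|)+1 lattice points, so counting each shared vertex once the boundary has gcd(2,4) + gcd(9,2) + gcd(0,3) + gcd(11,3) = 2+1+3+1 = 7.
By Pick's theorem I = A − B/2 + 1 = 65/2 − 7/2 + 1 = 30.

30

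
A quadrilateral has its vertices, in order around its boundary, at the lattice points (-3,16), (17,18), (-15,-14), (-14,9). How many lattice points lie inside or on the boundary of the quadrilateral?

The shoelace formula gives twice the area as |((-3)·18 − 17·16) + (17·(-14) − (-15)·18) + ((-15)·9 − (-14)·(-14)) + ((-14)·16 − (-3)·9)| = 822, so the area is 411.
The number of boundary lattice points is Σ gcd(|Δx|,|Δy|) = gcd(20,2) + gcd(32,32) + gcd(1,23) + gcd(11,7) = 2+32+1+1 = 36.
Pick's theorem gives I = A − B/2 + 1 = 411 − 36/2 + 1 = 394, so the closed region contains I + B = 394 + 36 = 430 lattice points.

430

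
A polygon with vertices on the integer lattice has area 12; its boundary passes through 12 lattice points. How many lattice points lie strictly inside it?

7

Pick's theorem A = I + B/2 − 1 rearranges to I = A − B/2 + 1 = 12 − 12/2 + 1 = 7.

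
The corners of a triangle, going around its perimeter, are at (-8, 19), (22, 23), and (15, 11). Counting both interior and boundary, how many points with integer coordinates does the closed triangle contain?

169

By the shoelace formula, twice the signed area is |[(-8)·23 − 22·19] + [22·11 − 15·23] + [15·19 − (-8)·11]| = 332, so the area is 166.
The number of boundary lattice points is Σ gcd(|Δx|,|Δy|) = gcd(30,4) + gcd(7,12) + gcd(23,8) = 2+1+1 = 4.
Pick's theorem gives I = A − B/2 + 1 = 166 − 4/2 + 1 = 165, so the closed region contains I + B = 165 + 4 = 169 lattice points.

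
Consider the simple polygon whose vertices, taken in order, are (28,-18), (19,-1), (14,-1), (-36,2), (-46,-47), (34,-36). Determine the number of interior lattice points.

2861

By the shoelace formula, twice the signed area is |[28·(-1) − 19·(-18)] + [19·(-1) − 14·(-1)] + [14·2 − (-36)·(-1)] + [(-36)·(-47) − (-46)·2] + [(-46)·(-36) − 34·(-47)] + [34·(-18) − 28·(-36)]| = 5735, so the area is 2867.5.
Summing gcd(|Δx|,|Δy|) over the edges gives the boundary count: gcd(9,17) + gcd(5,0) + gcd(50,3) + gcd(10,49) + gcd(80,11) + gcd(6,18) = 1+5+1+1+1+6 = 15.
By Pick's theorem A = I + B/2 − 1, so I = 2867.5 − 15/2 + 1 = 2861.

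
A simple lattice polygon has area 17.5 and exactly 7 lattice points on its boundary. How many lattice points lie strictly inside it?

Pick's theorem A = I + B/2 − 1 rearranges to I = A − B/2 + 1 = 17.5 − 7/2 + 1 = 15.

15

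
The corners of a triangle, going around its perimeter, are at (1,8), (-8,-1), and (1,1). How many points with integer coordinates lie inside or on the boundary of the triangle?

Using the shoelace formula, 2A = |(1·(-1) − (-8)·8) + ((-8)·1 − 1·(-1)) + (1·8 − 1·1)| = 63, so the area is 31.5.
Along each edge there are gcd(|Δx|,|Δy|)+1 lattice points, so counting each shared vertex once the boundary has gcd(9,9) + gcd(9,2) + gcd(0,7) = 9+1+7 = 17.
Pick's theorem gives I = A − B/2 + 1 = 31.5 − 17/2 + 1 = 24, so the closed region contains I + B = 24 + 17 = 41 lattice points.

41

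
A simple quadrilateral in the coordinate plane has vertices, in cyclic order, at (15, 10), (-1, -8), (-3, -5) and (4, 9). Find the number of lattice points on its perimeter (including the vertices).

Along each edge there are gcd(|Δx|,|Δy|)+1 lattice points, so counting each shared vertex once the boundary has gcd(16,18) + gcd(2,3) + gcd(7,14) + gcd(11,1) = 2+1+7+1 = 11.

11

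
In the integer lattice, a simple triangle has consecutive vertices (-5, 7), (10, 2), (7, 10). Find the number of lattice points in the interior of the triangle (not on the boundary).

49

By the shoelace formula, twice the signed area is |[(-5)·2 − 10·7] + [10·10 − 7·2] + [7·7 − (-5)·10]| = 105, so the area is 52.5.
The number of boundary lattice points is Σ gcd(|Δx|,|Δy|) = gcd(15,5) + gcd(3,8) + gcd(12,3) = 5+1+3 = 9.
Pick's theorem gives I = A − B/2 + 1 = 52.5 − 9/2 + 1 = 49.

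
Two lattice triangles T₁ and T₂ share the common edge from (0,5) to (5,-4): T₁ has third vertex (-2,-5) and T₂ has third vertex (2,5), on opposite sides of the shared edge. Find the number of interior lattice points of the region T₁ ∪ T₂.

40

The union is the simple quadrilateral with vertices (0,5), (-2,-5), (5,-4), (2,5) in order.
By the shoelace formula, twice the signed area is |(0·(-5) − (-2)·5) + ((-2)·(-4) − 5·(-5)) + (5·5 − 2·(-4)) + (2·5 − 0·5)| = 86, so the area is 43.
Summing gcd(|Δx|,|Δy|) over the edges gives the boundary count: gcd(2,10) + gcd(7,1) + gcd(3,9) + gcd(2,0) = 2+1+3+2 = 8.
By Pick's theorem I = A − B/2 + 1 = 43 − 8/2 + 1 = 40.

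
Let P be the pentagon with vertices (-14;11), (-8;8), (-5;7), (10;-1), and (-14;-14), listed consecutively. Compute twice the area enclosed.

The shoelace formula gives twice the area as |((-14)·8 − (-8)·11) + ((-8)·7 − (-5)·8) + ((-5)·(-1) − 10·7) + (10·(-14) − (-14)·(-1)) + ((-14)·11 − (-14)·(-14))| = 609, so the area is 609/2.

609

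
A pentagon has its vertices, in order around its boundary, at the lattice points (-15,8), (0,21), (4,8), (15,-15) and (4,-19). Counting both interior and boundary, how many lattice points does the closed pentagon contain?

532

By the shoelace formula, twice the signed area is |((-15)·21 − 0·8) + (0·8 − 4·21) + (4·(-15) − 15·8) + (15·(-19) − 4·(-15)) + (4·8 − (-15)·(-19))| = 1057, so the area is 528.5.
The number of boundary lattice points is Σ gcd(|Δx|,|Δy|) = gcd(15,13) + gcd(4,13) + gcd(11,23) + gcd(11,4) + gcd(19,27) = 1+1+1+1+1 = 5.
Pick's theorem gives I = A − B/2 + 1 = 528.5 − 5/2 + 1 = 527, so the closed region contains I + B = 527 + 5 = 532 lattice points.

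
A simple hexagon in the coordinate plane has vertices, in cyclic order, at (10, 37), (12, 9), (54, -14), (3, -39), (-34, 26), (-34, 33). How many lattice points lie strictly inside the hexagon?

3066

The shoelace formula gives twice the area as |[10·9 − 12·37] + [12·(-14) − 54·9] + [54·(-39) − 3·(-14)] + [3·26 − (-34)·(-39)] + [(-34)·33 − (-34)·26] + [(-34)·37 − 10·33]| = 6146, so the area is 3073.
The number of boundary lattice points is Σ gcd(|Δx|,|Δy|) = gcd(2,28) + gcd(42,23) + gcd(51,25) + gcd(37,65) + gcd(0,7) + gcd(44,4) = 2+1+1+1+7+4 = 16.
Pick's theorem gives I = A − B/2 + 1 = 3073 − 16/2 + 1 = 3066.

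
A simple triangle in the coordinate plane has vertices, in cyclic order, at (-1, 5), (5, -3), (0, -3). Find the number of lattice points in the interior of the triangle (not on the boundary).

By the shoelace formula, twice the signed area is |((-1)·(-3) − 5·5) + (5·(-3) − 0·(-3)) + (0·5 − (-1)·(-3))| = 40, so the area is 20.
Summing gcd(|Δx|,|Δy|) over the edges gives the boundary count: gcd(6,8) + gcd(5,0) + gcd(1,8) = 2+5+1 = 8.
Pick's theorem gives I = A − B/2 + 1 = 20 − 8/2 + 1 = 17.

17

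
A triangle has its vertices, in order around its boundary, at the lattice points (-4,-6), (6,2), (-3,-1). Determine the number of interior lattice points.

By the shoelace formula, twice the signed area is |((-4)·2 − 6·(-6)) + (6·(-1) − (-3)·2) + ((-3)·(-6) − (-4)·(-1))| = 42, so the area is 21.
The number of boundary lattice points is Σ gcd(|Δx|,|Δy|) = gcd(10,8) + gcd(9,3) + gcd(1,5) = 2+3+1 = 6.
By Pick's theorem A = I + B/2 − 1, so I = 21 − 6/2 + 1 = 19.

19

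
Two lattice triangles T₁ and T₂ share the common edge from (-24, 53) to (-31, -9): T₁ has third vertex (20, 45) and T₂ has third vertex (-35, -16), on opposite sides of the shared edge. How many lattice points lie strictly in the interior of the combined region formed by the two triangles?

The union is the simple quadrilateral with vertices (-24, 53), (20, 45), (-31, -9), (-35, -16) in order.
Using the shoelace formula, 2A = |[(-24)·45 − 20·53] + [20·(-9) − (-31)·45] + [(-31)·(-16) − (-35)·(-9)] + [(-35)·53 − (-24)·(-16)]| = 2983, so the area is 2983/2.
Along each edge there are gcd(|Δx|,|Δy|)+1 lattice points, so counting each shared vertex once the boundary has gcd(44,8) + gcd(51,54) + gcd(4,7) + gcd(11,69) = 4+3+1+1 = 9.
By Pick's theorem I = A − B/2 + 1 = 2983/2 − 9/2 + 1 = 1488.

1488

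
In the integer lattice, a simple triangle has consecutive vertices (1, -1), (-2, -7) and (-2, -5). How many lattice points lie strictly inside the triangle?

1

Using the shoelace formula, 2A = |[1·(-7) − (-2)·(-1)] + [(-2)·(-5) − (-2)·(-7)] + [(-2)·(-1) − 1·(-5)]| = 6, so the area is 3.
The number of boundary lattice points is Σ gcd(|Δx|,|Δy|) = gcd(3,6) + gcd(0,2) + gcd(3,4) = 3+2+1 = 6.
Pick's theorem gives I = A − B/2 + 1 = 3 − 6/2 + 1 = 1.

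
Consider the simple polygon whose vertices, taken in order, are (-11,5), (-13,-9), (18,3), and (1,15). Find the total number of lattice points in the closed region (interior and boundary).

By the shoelace formula, twice the signed area is |[(-11)·(-9) − (-13)·5] + [(-13)·3 − 18·(-9)] + [18·15 − 1·3] + [1·5 − (-11)·15]| = 724, so the area is 362.
The number of boundary lattice points is Σ gcd(|Δx|,|Δy|) = gcd(2,14) + gcd(31,12) + gcd(17,12) + gcd(12,10) = 2+1+1+2 = 6.
Pick's theorem gives I = A − B/2 + 1 = 362 − 6/2 + 1 = 360, so the closed region contains I + B = 360 + 6 = 366 lattice points.

366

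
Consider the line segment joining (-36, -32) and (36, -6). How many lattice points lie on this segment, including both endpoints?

3

The number of lattice points on a segment between lattice points is gcd(|Δx|,|Δy|) + 1 = gcd(72,26) + 1 = 2 + 1 = 3.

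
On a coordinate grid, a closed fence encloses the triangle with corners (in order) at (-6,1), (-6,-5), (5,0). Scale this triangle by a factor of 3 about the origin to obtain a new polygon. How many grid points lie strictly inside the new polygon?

Using the shoelace formula, 2A = |[(-6)·(-5) − (-6)·1] + [(-6)·0 − 5·(-5)] + [5·1 − (-6)·0]| = 66, so the area is 33.
Along each edge there are gcd(|Δx|,|Δy|)+1 lattice points, so counting each shared vertex once the boundary has gcd(0,6) + gcd(11,5) + gcd(11,1) = 6+1+1 = 8.
Scaling by 3 multiplies the area by 3² = 9 (so the new area is 297) and multiplies the boundary lattice-point count by 3, giving 24.
By Pick's theorem, the interior count of the dilated polygon is 297 − 24/2 + 1 = 286.

286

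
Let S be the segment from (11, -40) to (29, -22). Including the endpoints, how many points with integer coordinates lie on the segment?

19

The number of lattice points on a segment between lattice points is gcd(|Δx|,|Δy|) + 1 = gcd(18,18) + 1 = 18 + 1 = 19.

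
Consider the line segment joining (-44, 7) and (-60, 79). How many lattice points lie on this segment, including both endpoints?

The number of lattice points on a segment between lattice points is gcd(|Δx|,|Δy|) + 1 = gcd(16,72) + 1 = 8 + 1 = 9.

9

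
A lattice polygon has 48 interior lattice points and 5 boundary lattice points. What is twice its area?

By Pick's theorem, A = I + B/2 − 1 = 48 + 5/2 − 1 = 99/2.
Hence 2A = 99.

99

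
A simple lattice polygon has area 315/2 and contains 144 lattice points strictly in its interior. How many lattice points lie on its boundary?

29

Pick's theorem gives A = I + B/2 − 1, so B = 2(A − I + 1) = 2(315/2 − 144 + 1) = 29.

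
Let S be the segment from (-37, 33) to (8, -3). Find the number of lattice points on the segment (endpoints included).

10

The number of lattice points on a segment between lattice points is gcd(|Δx|,|Δy|) + 1 = gcd(45,36) + 1 = 9 + 1 = 10.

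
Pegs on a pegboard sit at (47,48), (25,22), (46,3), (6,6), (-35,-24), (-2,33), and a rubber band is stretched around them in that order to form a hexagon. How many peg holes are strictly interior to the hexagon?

Using the shoelace formula, 2A = |[47·22 − 25·48] + [25·3 − 46·22] + [46·6 − 6·3] + [6·(-24) − (-35)·6] + [(-35)·33 − (-2)·(-24)] + [(-2)·48 − 47·33]| = 3629, so the area is 3629/2.
The number of boundary lattice points is Σ gcd(|Δx|,|Δy|) = gcd(22,26) + gcd(21,19) + gcd(40,3) + gcd(41,30) + gcd(33,57) + gcd(49,15) = 2+1+1+1+3+1 = 9.
Pick's theorem gives I = A − B/2 + 1 = 3629/2 − 9/2 + 1 = 1811.

1811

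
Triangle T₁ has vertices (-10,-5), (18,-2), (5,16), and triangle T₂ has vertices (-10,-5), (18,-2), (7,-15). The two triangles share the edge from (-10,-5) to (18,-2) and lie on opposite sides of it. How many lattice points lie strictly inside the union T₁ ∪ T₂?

435

The union is the simple quadrilateral with vertices (-10,-5), (5,16), (18,-2), (7,-15) in order.
By the shoelace formula, twice the signed area is |[(-10)·16 − 5·(-5)] + [5·(-2) − 18·16] + [18·(-15) − 7·(-2)] + [7·(-5) − (-10)·(-15)]| = 874, so the area is 437.
The number of boundary lattice points is Σ gcd(|Δx|,|Δy|) = gcd(15,21) + gcd(13,18) + gcd(11,13) + gcd(17,10) = 3+1+1+1 = 6.
By Pick's theorem I = A − B/2 + 1 = 437 − 6/2 + 1 = 435.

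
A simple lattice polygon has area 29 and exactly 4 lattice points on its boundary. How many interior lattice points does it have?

28

Pick's theorem A = I + B/2 − 1 rearranges to I = A − B/2 + 1 = 29 − 4/2 + 1 = 28.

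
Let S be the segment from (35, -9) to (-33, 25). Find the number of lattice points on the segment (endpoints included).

35

The number of lattice points on a segment between lattice points is gcd(|Δx|,|Δy|) + 1 = gcd(68,34) + 1 = 34 + 1 = 35.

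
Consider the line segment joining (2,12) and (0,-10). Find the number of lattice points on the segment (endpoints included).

The number of lattice points on a segment between lattice points is gcd(|Δx|,|Δy|) + 1 = gcd(2,22) + 1 = 2 + 1 = 3.

3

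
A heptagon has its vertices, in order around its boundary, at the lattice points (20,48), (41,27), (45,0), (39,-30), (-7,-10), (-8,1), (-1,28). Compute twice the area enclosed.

5511

The shoelace formula gives twice the area as |[20·27 − 41·48] + [41·0 − 45·27] + [45·(-30) − 39·0] + [39·(-10) − (-7)·(-30)] + [(-7)·1 − (-8)·(-10)] + [(-8)·28 − (-1)·1] + [(-1)·48 − 20·28]| = 5511, so the area is 5511/2.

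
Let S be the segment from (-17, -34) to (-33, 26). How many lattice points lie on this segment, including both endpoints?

5

The number of lattice points on a segment between lattice points is gcd(|Δx|,|Δy|) + 1 = gcd(16,60) + 1 = 4 + 1 = 5.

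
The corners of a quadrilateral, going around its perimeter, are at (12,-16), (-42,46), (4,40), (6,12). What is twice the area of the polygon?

The shoelace formula gives twice the area as |[12·46 − (-42)·(-16)] + [(-42)·40 − 4·46] + [4·12 − 6·40] + [6·(-16) − 12·12]| = 2416, so the area is 1208.

2416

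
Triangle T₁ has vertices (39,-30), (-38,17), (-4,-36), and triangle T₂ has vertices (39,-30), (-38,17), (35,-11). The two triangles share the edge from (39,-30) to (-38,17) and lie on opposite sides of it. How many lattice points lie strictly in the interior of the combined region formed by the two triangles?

1878

The union is the simple quadrilateral with vertices (39,-30), (-4,-36), (-38,17), (35,-11) in order.
The shoelace formula gives twice the area as |(39·(-36) − (-4)·(-30)) + ((-4)·17 − (-38)·(-36)) + ((-38)·(-11) − 35·17) + (35·(-30) − 39·(-11))| = 3758, so the area is 1879.
The number of boundary lattice points is Σ gcd(|Δx|,|Δy|) = gcd(43,6) + gcd(34,53) + gcd(73,28) + gcd(4,19) = 1+1+1+1 = 4.
By Pick's theorem I = A − B/2 + 1 = 1879 − 4/2 + 1 = 1878.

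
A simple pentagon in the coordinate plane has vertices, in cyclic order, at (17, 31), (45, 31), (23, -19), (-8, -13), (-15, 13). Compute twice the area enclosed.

3872

The shoelace formula gives twice the area as |[17·31 − 45·31] + [45·(-19) − 23·31] + [23·(-13) − (-8)·(-19)] + [(-8)·13 − (-15)·(-13)] + [(-15)·31 − 17·13]| = 3872, so the area is 1936.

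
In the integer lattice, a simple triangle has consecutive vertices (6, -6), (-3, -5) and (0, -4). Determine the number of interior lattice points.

5

The shoelace formula gives twice the area as |[6·(-5) − (-3)·(-6)] + [(-3)·(-4) − 0·(-5)] + [0·(-6) − 6·(-4)]| = 12, so the area is 6.
Along each edge there are gcd(|Δx|,|Δy|)+1 lattice points, so counting each shared vertex once the boundary has gcd(9,1) + gcd(3,1) + gcd(6,2) = 1+1+2 = 4.
By Pick's theorem A = I + B/2 − 1, so I = 6 − 4/2 + 1 = 5.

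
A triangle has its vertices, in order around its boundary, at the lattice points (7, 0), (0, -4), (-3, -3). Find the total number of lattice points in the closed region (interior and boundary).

The shoelace formula gives twice the area as |(7·(-4) − 0·0) + (0·(-3) − (-3)·(-4)) + ((-3)·0 − 7·(-3))| = 19, so the area is 9.5.
Summing gcd(|Δx|,|Δy|) over the edges gives the boundary count: gcd(7,4) + gcd(3,1) + gcd(10,3) = 1+1+1 = 3.
Pick's theorem gives I = A − B/2 + 1 = 9.5 − 3/2 + 1 = 9, so the closed region contains I + B = 9 + 3 = 12 lattice points.

12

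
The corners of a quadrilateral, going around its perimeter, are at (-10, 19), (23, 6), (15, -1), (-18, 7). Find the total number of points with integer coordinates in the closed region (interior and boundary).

The shoelace formula gives twice the area as |((-10)·6 − 23·19) + (23·(-1) − 15·6) + (15·7 − (-18)·(-1)) + ((-18)·19 − (-10)·7)| = 795, so the area is 795/2.
Summing gcd(|Δx|,|Δy|) over the edges gives the boundary count: gcd(33,13) + gcd(8,7) + gcd(33,8) + gcd(8,12) = 1+1+1+4 = 7.
Pick's theorem gives I = A − B/2 + 1 = 795/2 − 7/2 + 1 = 395, so the closed region contains I + B = 395 + 7 = 402 lattice points.

402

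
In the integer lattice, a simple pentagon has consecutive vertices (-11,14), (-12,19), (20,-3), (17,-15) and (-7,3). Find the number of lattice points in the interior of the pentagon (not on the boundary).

Using the shoelace formula, 2A = |[(-11)·19 − (-12)·14] + [(-12)·(-3) − 20·19] + [20·(-15) − 17·(-3)] + [17·3 − (-7)·(-15)] + [(-7)·14 − (-11)·3]| = 753, so the area is 376.5.
Summing gcd(|Δx|,|Δy|) over the edges gives the boundary count: gcd(1,5) + gcd(32,22) + gcd(3,12) + gcd(24,18) + gcd(4,11) = 1+2+3+6+1 = 13.
By Pick's theorem A = I + B/2 − 1, so I = 376.5 − 13/2 + 1 = 371.

371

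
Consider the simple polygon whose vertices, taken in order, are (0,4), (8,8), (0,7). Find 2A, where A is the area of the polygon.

Using the shoelace formula, 2A = |(0·8 − 8·4) + (8·7 − 0·8) + (0·4 − 0·7)| = 24, so the area is 12.

24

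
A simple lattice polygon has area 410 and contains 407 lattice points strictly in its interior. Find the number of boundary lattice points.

8

Pick's theorem gives A = I + B/2 − 1, so B = 2(A − I + 1) = 2(410 − 407 + 1) = 8.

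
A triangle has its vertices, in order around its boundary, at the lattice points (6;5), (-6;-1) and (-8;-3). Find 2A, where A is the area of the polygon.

Using the shoelace formula, 2A = |(6·(-1) − (-6)·5) + ((-6)·(-3) − (-8)·(-1)) + ((-8)·5 − 6·(-3))| = 12, so the area is 6.

12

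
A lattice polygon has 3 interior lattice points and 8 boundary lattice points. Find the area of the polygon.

6

By Pick's theorem, A = I + B/2 − 1 = 3 + 8/2 − 1 = 6.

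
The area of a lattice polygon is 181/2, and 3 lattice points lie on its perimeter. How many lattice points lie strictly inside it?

Pick's theorem A = I + B/2 − 1 rearranges to I = A − B/2 + 1 = 181/2 − 3/2 + 1 = 90.

90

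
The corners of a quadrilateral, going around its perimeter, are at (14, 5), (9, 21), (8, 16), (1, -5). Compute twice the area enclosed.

244

By the shoelace formula, twice the signed area is |(14·21 − 9·5) + (9·16 − 8·21) + (8·(-5) − 1·16) + (1·5 − 14·(-5))| = 244, so the area is 122.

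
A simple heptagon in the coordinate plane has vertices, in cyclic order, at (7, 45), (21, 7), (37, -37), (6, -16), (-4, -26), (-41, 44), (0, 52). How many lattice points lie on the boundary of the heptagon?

26

Summing gcd(|Δx|,|Δy|) over the edges gives the boundary count: gcd(14,38) + gcd(16,44) + gcd(31,21) + gcd(10,10) + gcd(37,70) + gcd(41,8) + gcd(7,7) = 2+4+1+10+1+1+7 = 26.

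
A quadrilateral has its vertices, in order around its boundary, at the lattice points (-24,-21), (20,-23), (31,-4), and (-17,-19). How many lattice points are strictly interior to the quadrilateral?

422

The shoelace formula gives twice the area as |[(-24)·(-23) − 20·(-21)] + [20·(-4) − 31·(-23)] + [31·(-19) − (-17)·(-4)] + [(-17)·(-21) − (-24)·(-19)]| = 849, so the area is 849/2.
Along each edge there are gcd(|Δx|,|Δy|)+1 lattice points, so counting each shared vertex once the boundary has gcd(44,2) + gcd(11,19) + gcd(48,15) + gcd(7,2) = 2+1+3+1 = 7.
By Pick's theorem A = I + B/2 − 1, so I = 849/2 − 7/2 + 1 = 422.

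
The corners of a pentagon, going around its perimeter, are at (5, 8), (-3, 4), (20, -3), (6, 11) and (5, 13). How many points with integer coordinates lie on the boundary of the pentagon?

Along each edge there are gcd(|Δx|,|Δy|)+1 lattice points, so counting each shared vertex once the boundary has gcd(8,4) + gcd(23,7) + gcd(14,14) + gcd(1,2) + gcd(0,5) = 4+1+14+1+5 = 25.

25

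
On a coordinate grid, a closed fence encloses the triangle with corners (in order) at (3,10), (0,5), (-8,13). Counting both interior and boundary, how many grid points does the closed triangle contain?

The shoelace formula gives twice the area as |(3·5 − 0·10) + (0·13 − (-8)·5) + ((-8)·10 − 3·13)| = 64, so the area is 32.
Summing gcd(|Δx|,|Δy|) over the edges gives the boundary count: gcd(3,5) + gcd(8,8) + gcd(11,3) = 1+8+1 = 10.
Pick's theorem gives I = A − B/2 + 1 = 32 − 10/2 + 1 = 28, so the closed region contains I + B = 28 + 10 = 38 lattice points.

38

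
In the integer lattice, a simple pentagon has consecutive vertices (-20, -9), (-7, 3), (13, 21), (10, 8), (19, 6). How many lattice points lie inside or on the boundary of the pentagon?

By the shoelace formula, twice the signed area is |((-20)·3 − (-7)·(-9)) + ((-7)·21 − 13·3) + (13·8 − 10·21) + (10·6 − 19·8) + (19·(-9) − (-20)·6)| = 558, so the area is 279.
Summing gcd(|Δx|,|Δy|) over the edges gives the boundary count: gcd(13,12) + gcd(20,18) + gcd(3,13) + gcd(9,2) + gcd(39,15) = 1+2+1+1+3 = 8.
Pick's theorem gives I = A − B/2 + 1 = 279 − 8/2 + 1 = 276, so the closed region contains I + B = 276 + 8 = 284 lattice points.

284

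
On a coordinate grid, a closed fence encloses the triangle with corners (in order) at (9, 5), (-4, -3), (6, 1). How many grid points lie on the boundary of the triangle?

4

Along each edge there are gcd(|Δx|,|Δy|)+1 lattice points, so counting each shared vertex once the boundary has gcd(13,8) + gcd(10,4) + gcd(3,4) = 1+2+1 = 4.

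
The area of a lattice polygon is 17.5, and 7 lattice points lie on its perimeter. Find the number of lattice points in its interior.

From Pick's theorem, I = A − B/2 + 1 = 17.5 − 7/2 + 1 = 15.

15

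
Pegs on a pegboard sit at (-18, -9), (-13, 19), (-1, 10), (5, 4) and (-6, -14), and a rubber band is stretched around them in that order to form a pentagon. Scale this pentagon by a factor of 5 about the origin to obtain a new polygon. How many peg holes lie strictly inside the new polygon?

10821

Using the shoelace formula, 2A = |((-18)·19 − (-13)·(-9)) + ((-13)·10 − (-1)·19) + ((-1)·4 − 5·10) + (5·(-14) − (-6)·4) + ((-6)·(-9) − (-18)·(-14))| = 868, so the area is 434.
Summing gcd(|Δx|,|Δy|) over the edges gives the boundary count: gcd(5,28) + gcd(12,9) + gcd(6,6) + gcd(11,18) + gcd(12,5) = 1+3+6+1+1 = 12.
Scaling by 5 multiplies the area by 5² = 25 (so the new area is 10850) and multiplies the boundary lattice-point count by 5, giving 60.
By Pick's theorem, the interior count of the dilated polygon is 10850 − 60/2 + 1 = 10821.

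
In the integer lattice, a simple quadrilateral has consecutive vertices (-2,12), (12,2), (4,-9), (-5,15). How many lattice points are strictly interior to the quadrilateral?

By the shoelace formula, twice the signed area is |[(-2)·2 − 12·12] + [12·(-9) − 4·2] + [4·15 − (-5)·(-9)] + [(-5)·12 − (-2)·15]| = 279, so the area is 139.5.
Summing gcd(|Δx|,|Δy|) over the edges gives the boundary count: gcd(14,10) + gcd(8,11) + gcd(9,24) + gcd(3,3) = 2+1+3+3 = 9.
By Pick's theorem A = I + B/2 − 1, so I = 139.5 − 9/2 + 1 = 136.

136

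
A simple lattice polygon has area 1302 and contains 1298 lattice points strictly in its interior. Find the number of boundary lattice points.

Pick's theorem gives A = I + B/2 − 1, so B = 2(A − I + 1) = 2(1302 − 1298 + 1) = 10.

10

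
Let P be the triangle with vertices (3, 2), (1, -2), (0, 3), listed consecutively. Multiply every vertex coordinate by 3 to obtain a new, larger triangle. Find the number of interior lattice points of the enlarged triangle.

Using the shoelace formula, 2A = |[3·(-2) − 1·2] + [1·3 − 0·(-2)] + [0·2 − 3·3]| = 14, so the area is 7.
Along each edge there are gcd(|Δx|,|Δy|)+1 lattice points, so counting each shared vertex once the boundary has gcd(2,4) + gcd(1,5) + gcd(3,1) = 2+1+1 = 4.
Scaling by 3 multiplies the area by 3² = 9 (so the new area is 63) and multiplies the boundary lattice-point count by 3, giving 12.
By Pick's theorem, the interior count of the dilated polygon is 63 − 12/2 + 1 = 58.

58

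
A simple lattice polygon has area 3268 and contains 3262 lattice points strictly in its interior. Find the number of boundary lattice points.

Pick's theorem gives A = I + B/2 − 1, so B = 2(A − I + 1) = 2(3268 − 3262 + 1) = 14.

14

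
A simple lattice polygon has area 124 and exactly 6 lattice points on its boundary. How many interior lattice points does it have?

122

Pick's theorem A = I + B/2 − 1 rearranges to I = A − B/2 + 1 = 124 − 6/2 + 1 = 122.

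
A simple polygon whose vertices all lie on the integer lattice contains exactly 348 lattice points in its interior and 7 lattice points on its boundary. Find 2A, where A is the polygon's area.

701

Pick's theorem states A = I + B/2 − 1, so A = 348 + 7/2 − 1 = 701/2.
Hence 2A = 701.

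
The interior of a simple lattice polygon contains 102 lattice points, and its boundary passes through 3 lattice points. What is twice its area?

Pick's theorem states A = I + B/2 − 1, so A = 102 + 3/2 − 1 = 205/2.
Hence 2A = 205.

205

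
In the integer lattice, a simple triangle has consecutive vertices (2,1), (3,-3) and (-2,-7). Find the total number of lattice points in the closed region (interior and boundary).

16

Using the shoelace formula, 2A = |(2·(-3) − 3·1) + (3·(-7) − (-2)·(-3)) + ((-2)·1 − 2·(-7))| = 24, so the area is 12.
Summing gcd(|Δx|,|Δy|) over the edges gives the boundary count: gcd(1,4) + gcd(5,4) + gcd(4,8) = 1+1+4 = 6.
Pick's theorem gives I = A − B/2 + 1 = 12 − 6/2 + 1 = 10, so the closed region contains I + B = 10 + 6 = 16 lattice points.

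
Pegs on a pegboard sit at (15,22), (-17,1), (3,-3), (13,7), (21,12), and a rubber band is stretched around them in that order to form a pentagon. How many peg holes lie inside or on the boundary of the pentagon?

Using the shoelace formula, 2A = |(15·1 − (-17)·22) + ((-17)·(-3) − 3·1) + (3·7 − 13·(-3)) + (13·12 − 21·7) + (21·22 − 15·12)| = 788, so the area is 394.
The number of boundary lattice points is Σ gcd(|Δx|,|Δy|) = gcd(32,21) + gcd(20,4) + gcd(10,10) + gcd(8,5) + gcd(6,10) = 1+4+10+1+2 = 18.
Pick's theorem gives I = A − B/2 + 1 = 394 − 18/2 + 1 = 386, so the closed region contains I + B = 386 + 18 = 404 lattice points.

404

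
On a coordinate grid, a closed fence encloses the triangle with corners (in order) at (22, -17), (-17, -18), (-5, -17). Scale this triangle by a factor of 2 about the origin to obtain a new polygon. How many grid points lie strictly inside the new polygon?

Using the shoelace formula, 2A = |[22·(-18) − (-17)·(-17)] + [(-17)·(-17) − (-5)·(-18)] + [(-5)·(-17) − 22·(-17)]| = 27, so the area is 27/2.
The number of boundary lattice points is Σ gcd(|Δx|,|Δy|) = gcd(39,1) + gcd(12,1) + gcd(27,0) = 1+1+27 = 29.
Scaling by 2 multiplies the area by 2² = 4 (so the new area is 54) and multiplies the boundary lattice-point count by 2, giving 58.
By Pick's theorem, the interior count of the dilated polygon is 54 − 58/2 + 1 = 26.

26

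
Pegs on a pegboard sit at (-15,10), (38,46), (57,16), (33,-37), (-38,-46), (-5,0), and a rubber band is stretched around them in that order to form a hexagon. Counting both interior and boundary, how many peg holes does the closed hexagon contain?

The shoelace formula gives twice the area as |((-15)·46 − 38·10) + (38·16 − 57·46) + (57·(-37) − 33·16) + (33·(-46) − (-38)·(-37)) + ((-38)·0 − (-5)·(-46)) + ((-5)·10 − (-15)·0)| = 8925, so the area is 8925/2.
Summing gcd(|Δx|,|Δy|) over the edges gives the boundary count: gcd(53,36) + gcd(19,30) + gcd(24,53) + gcd(71,9) + gcd(33,46) + gcd(10,10) = 1+1+1+1+1+10 = 15.
Pick's theorem gives I = A − B/2 + 1 = 8925/2 − 15/2 + 1 = 4456, so the closed region contains I + B = 4456 + 15 = 4471 lattice points.

4471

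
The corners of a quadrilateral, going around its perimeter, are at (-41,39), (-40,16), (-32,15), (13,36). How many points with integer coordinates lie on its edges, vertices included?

8

Along each edge there are gcd(|Δx|,|Δy|)+1 lattice points, so counting each shared vertex once the boundary has gcd(1,23) + gcd(8,1) + gcd(45,21) + gcd(54,3) = 1+1+3+3 = 8.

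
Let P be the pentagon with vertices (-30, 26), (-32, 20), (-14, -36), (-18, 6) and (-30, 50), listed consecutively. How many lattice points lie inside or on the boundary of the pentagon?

The shoelace formula gives twice the area as |[(-30)·20 − (-32)·26] + [(-32)·(-36) − (-14)·20] + [(-14)·6 − (-18)·(-36)] + [(-18)·50 − (-30)·6] + [(-30)·26 − (-30)·50]| = 932, so the area is 466.
Summing gcd(|Δx|,|Δy|) over the edges gives the boundary count: gcd(2,6) + gcd(18,56) + gcd(4,42) + gcd(12,44) + gcd(0,24) = 2+2+2+4+24 = 34.
Pick's theorem gives I = A − B/2 + 1 = 466 − 34/2 + 1 = 450, so the closed region contains I + B = 450 + 34 = 484 lattice points.

484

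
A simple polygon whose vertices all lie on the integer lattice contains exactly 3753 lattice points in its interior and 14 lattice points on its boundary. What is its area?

3759

Pick's theorem states A = I + B/2 − 1, so A = 3753 + 14/2 − 1 = 3759.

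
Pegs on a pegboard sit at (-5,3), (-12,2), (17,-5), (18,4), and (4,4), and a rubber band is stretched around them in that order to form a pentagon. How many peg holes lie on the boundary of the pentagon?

18

The number of boundary lattice points is Σ gcd(|Δx|,|Δy|) = gcd(7,1) + gcd(29,7) + gcd(1,9) + gcd(14,0) + gcd(9,1) = 1+1+1+14+1 = 18.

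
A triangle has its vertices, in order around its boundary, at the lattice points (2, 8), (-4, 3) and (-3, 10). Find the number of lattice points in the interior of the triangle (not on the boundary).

The shoelace formula gives twice the area as |[2·3 − (-4)·8] + [(-4)·10 − (-3)·3] + [(-3)·8 − 2·10]| = 37, so the area is 18.5.
The number of boundary lattice points is Σ gcd(|Δx|,|Δy|) = gcd(6,5) + gcd(1,7) + gcd(5,2) = 1+1+1 = 3.
Pick's theorem gives I = A − B/2 + 1 = 18.5 − 3/2 + 1 = 18.

18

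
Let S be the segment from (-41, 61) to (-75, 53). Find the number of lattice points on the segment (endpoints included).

The number of lattice points on a segment between lattice points is gcd(|Δx|,|Δy|) + 1 = gcd(34,8) + 1 = 2 + 1 = 3.

3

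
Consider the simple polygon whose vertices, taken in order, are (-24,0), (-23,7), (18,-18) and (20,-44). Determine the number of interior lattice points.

The shoelace formula gives twice the area as |((-24)·7 − (-23)·0) + ((-23)·(-18) − 18·7) + (18·(-44) − 20·(-18)) + (20·0 − (-24)·(-44))| = 1368, so the area is 684.
Summing gcd(|Δx|,|Δy|) over the edges gives the boundary count: gcd(1,7) + gcd(41,25) + gcd(2,26) + gcd(44,44) = 1+1+2+44 = 48.
By Pick's theorem A = I + B/2 − 1, so I = 684 − 48/2 + 1 = 661.

661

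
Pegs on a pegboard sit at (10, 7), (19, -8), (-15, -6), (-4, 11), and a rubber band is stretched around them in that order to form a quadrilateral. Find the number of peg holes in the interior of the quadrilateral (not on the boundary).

384

The shoelace formula gives twice the area as |(10·(-8) − 19·7) + (19·(-6) − (-15)·(-8)) + ((-15)·11 − (-4)·(-6)) + ((-4)·7 − 10·11)| = 774, so the area is 387.
Summing gcd(|Δx|,|Δy|) over the edges gives the boundary count: gcd(9,15) + gcd(34,2) + gcd(11,17) + gcd(14,4) = 3+2+1+2 = 8.
Pick's theorem gives I = A − B/2 + 1 = 387 − 8/2 + 1 = 384.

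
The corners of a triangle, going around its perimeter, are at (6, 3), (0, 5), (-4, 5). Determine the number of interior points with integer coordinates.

The shoelace formula gives twice the area as |[6·5 − 0·3] + [0·5 − (-4)·5] + [(-4)·3 − 6·5]| = 8, so the area is 4.
Summing gcd(|Δx|,|Δy|) over the edges gives the boundary count: gcd(6,2) + gcd(4,0) + gcd(10,2) = 2+4+2 = 8.
Pick's theorem gives I = A − B/2 + 1 = 4 − 8/2 + 1 = 1.

1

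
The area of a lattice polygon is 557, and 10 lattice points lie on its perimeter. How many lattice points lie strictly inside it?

553

Pick's theorem A = I + B/2 − 1 rearranges to I = A − B/2 + 1 = 557 − 10/2 + 1 = 553.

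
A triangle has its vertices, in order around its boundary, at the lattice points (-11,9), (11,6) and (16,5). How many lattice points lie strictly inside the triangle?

Using the shoelace formula, 2A = |[(-11)·6 − 11·9] + [11·5 − 16·6] + [16·9 − (-11)·5]| = 7, so the area is 3.5.
Summing gcd(|Δx|,|Δy|) over the edges gives the boundary count: gcd(22,3) + gcd(5,1) + gcd(27,4) = 1+1+1 = 3.
By Pick's theorem A = I + B/2 − 1, so I = 3.5 − 3/2 + 1 = 3.

3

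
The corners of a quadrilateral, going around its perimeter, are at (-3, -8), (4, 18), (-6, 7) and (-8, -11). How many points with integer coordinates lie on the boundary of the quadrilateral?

Along each edge there are gcd(|Δx|,|Δy|)+1 lattice points, so counting each shared vertex once the boundary has gcd(7,26) + gcd(10,11) + gcd(2,18) + gcd(5,3) = 1+1+2+1 = 5.

5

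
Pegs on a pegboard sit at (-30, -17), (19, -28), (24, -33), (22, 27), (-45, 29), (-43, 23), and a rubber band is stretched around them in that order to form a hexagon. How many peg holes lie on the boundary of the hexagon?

12

Summing gcd(|Δx|,|Δy|) over the edges gives the boundary count: gcd(49,11) + gcd(5,5) + gcd(2,60) + gcd(67,2) + gcd(2,6) + gcd(13,40) = 1+5+2+1+2+1 = 12.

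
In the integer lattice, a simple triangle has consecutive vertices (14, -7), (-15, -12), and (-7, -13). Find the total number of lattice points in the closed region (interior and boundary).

38

By the shoelace formula, twice the signed area is |(14·(-12) − (-15)·(-7)) + ((-15)·(-13) − (-7)·(-12)) + ((-7)·(-7) − 14·(-13))| = 69, so the area is 34.5.
The number of boundary lattice points is Σ gcd(|Δx|,|Δy|) = gcd(29,5) + gcd(8,1) + gcd(21,6) = 1+1+3 = 5.
Pick's theorem gives I = A − B/2 + 1 = 34.5 − 5/2 + 1 = 33, so the closed region contains I + B = 33 + 5 = 38 lattice points.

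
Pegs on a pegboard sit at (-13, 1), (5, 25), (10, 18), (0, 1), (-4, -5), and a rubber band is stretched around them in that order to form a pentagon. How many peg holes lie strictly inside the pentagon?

The shoelace formula gives twice the area as |((-13)·25 − 5·1) + (5·18 − 10·25) + (10·1 − 0·18) + (0·(-5) − (-4)·1) + ((-4)·1 − (-13)·(-5))| = 545, so the area is 545/2.
Along each edge there are gcd(|Δx|,|Δy|)+1 lattice points, so counting each shared vertex once the boundary has gcd(18,24) + gcd(5,7) + gcd(10,17) + gcd(4,6) + gcd(9,6) = 6+1+1+2+3 = 13.
By Pick's theorem A = I + B/2 − 1, so I = 545/2 − 13/2 + 1 = 267.

267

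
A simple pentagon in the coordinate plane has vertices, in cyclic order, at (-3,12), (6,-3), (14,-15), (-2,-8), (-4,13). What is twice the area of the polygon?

320

The shoelace formula gives twice the area as |((-3)·(-3) − 6·12) + (6·(-15) − 14·(-3)) + (14·(-8) − (-2)·(-15)) + ((-2)·13 − (-4)·(-8)) + ((-4)·12 − (-3)·13)| = 320, so the area is 160.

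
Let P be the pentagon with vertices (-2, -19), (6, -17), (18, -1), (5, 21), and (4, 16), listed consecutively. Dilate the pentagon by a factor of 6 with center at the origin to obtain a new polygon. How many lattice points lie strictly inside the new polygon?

14068

The shoelace formula gives twice the area as |((-2)·(-17) − 6·(-19)) + (6·(-1) − 18·(-17)) + (18·21 − 5·(-1)) + (5·16 − 4·21) + (4·(-19) − (-2)·16)| = 783, so the area is 391.5.
Summing gcd(|Δx|,|Δy|) over the edges gives the boundary count: gcd(8,2) + gcd(12,16) + gcd(13,22) + gcd(1,5) + gcd(6,35) = 2+4+1+1+1 = 9.
Scaling by 6 multiplies the area by 6² = 36 (so the new area is 14094) and multiplies the boundary lattice-point count by 6, giving 54.
By Pick's theorem, the interior count of the dilated polygon is 14094 − 54/2 + 1 = 14068.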